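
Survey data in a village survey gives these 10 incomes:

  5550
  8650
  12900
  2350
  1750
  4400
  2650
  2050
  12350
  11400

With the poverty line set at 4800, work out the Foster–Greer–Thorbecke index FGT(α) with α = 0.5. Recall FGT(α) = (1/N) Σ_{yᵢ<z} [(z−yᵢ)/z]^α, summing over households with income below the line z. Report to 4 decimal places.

0.3226

Below the line: 1750, 2050, 2350, 2650, 4400 (q = 5 of N = 10).
Gap ratios (z−y)/z: (4800−1750)/4800 = 0.6354; (4800−2050)/4800 = 0.5729; (4800−2350)/4800 = 0.5104; (4800−2650)/4800 = 0.4479; (4800−4400)/4800 = 0.0833.
Raised to α = 0.5: 0.79713; 0.75691; 0.71443; 0.66927; 0.28868.
Sum = 3.226418; FGT(0.5) = 3.226418 / 10 = 0.3226.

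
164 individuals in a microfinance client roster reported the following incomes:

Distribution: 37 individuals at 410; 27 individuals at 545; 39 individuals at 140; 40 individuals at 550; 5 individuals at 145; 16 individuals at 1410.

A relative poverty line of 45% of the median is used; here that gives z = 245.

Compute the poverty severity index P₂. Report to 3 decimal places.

Below the line: 39×140, 5×145 (q = 44 of N = 164).
Gap ratios (z−y)/z: (245−140)/245 = 0.4286 (×39); (245−145)/245 = 0.4082 (×5).
Squared: 0.1837 (×39); 0.1666 (×5).
Sum = 7.996252; P₂ = 7.996252 / 164 = 0.049.

0.049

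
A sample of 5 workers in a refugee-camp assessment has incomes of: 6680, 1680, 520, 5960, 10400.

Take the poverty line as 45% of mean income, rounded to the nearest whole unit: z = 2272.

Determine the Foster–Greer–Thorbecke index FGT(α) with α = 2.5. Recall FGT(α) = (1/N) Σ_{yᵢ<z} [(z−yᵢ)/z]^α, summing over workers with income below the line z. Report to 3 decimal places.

Incomes under z: 520, 1680 (q = 2 of N = 5).
Shortfall ratios: (2272−520)/2272 = 0.7711; (2272−1680)/2272 = 0.2606.
Raised to α = 2.5: 0.52217; 0.03466.
Sum = 0.556829; FGT(2.5) = 0.556829 / 5 = 0.111.

0.111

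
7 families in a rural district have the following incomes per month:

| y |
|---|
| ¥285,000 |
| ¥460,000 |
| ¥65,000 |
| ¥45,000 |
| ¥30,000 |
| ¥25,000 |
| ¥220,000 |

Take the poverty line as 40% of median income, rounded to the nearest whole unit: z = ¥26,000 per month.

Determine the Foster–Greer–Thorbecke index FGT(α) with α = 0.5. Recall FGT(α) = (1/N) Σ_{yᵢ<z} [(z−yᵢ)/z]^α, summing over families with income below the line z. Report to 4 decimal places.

Poor units: ¥25,000 (q = 1 of N = 7).
Shortfall ratios: (26000−25000)/26000 = 0.0385.
Raised to α = 0.5: 0.19612.
Sum = 0.196116; FGT(0.5) = 0.196116 / 7 = 0.0280.

0.0280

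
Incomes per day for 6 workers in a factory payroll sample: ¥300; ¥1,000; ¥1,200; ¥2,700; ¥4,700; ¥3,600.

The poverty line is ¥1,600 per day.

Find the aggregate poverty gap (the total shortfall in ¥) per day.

Incomes under z: ¥300, ¥1,000, ¥1,200 (q = 3 of N = 6).
Individual gaps: 1600−300 = 1300; 1600−1000 = 600; 1600−1200 = 400.
Aggregate gap = ¥2,300.

¥2,300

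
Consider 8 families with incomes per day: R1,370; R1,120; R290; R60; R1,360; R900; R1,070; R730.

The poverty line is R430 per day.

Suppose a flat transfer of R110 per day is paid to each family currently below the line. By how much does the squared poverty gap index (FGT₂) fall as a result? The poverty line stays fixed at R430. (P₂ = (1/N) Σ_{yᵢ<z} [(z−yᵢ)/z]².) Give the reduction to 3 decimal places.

Before: below the line — R60, R290; squared poverty gap index (FGT₂) = 0.10580.
After the R110 transfer: below the line — R170, R400; squared poverty gap index (FGT₂) = 0.04631.
Reduction = 0.10580 − 0.04631 = 0.059.

0.059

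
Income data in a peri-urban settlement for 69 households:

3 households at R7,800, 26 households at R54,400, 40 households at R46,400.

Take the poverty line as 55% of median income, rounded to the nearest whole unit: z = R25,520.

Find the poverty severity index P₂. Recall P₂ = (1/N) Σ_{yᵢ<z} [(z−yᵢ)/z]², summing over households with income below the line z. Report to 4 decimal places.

0.0210

Below the line: 3×R7,800 (q = 3 of N = 69).
Shortfall ratios: (25520−7800)/25520 = 0.6944 (×3).
Squared: 0.4821 (×3).
Sum = 1.446396; P₂ = 1.446396 / 69 = 0.0210.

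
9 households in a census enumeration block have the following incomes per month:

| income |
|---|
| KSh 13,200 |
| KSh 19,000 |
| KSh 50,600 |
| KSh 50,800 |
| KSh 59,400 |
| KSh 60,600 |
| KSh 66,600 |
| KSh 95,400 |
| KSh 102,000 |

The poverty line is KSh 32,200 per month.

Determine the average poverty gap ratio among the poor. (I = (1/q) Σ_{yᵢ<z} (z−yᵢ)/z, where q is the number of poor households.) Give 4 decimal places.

0.5000

Below the line: KSh 13,200, KSh 19,000 (q = 2 of N = 9).
Relative gaps: 0.5901, 0.4099; sum = 1.000000.
I averages over the q = 2 poor units only: 1.000000 / 2 = 0.5000.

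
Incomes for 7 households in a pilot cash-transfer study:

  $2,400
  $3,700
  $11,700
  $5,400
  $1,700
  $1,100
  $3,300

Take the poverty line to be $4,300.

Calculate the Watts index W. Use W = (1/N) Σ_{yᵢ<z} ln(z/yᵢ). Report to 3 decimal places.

Incomes under z: $1,100, $1,700, $2,400, $3,300, $3,700 (q = 5 of N = 7).
ln(z/y) terms: ln(4300/1100) = 1.3633; ln(4300/1700) = 0.9280; ln(4300/2400) = 0.5831; ln(4300/3300) = 0.2647; ln(4300/3700) = 0.1503.
W = 3.289413 / 7 = 0.470.

0.470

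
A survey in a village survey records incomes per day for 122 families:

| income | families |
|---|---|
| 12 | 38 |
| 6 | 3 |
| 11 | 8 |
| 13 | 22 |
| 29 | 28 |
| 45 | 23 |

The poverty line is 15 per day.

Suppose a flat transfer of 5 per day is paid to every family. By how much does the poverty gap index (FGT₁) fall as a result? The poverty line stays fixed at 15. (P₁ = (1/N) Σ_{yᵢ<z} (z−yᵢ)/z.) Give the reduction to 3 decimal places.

Before: below the line — 3×6, 8×11, 38×12, 22×13; poverty gap index (FGT₁) = 0.11858.
After the 5 transfer: below the line — 3×11; poverty gap index (FGT₁) = 0.00656.
Reduction = 0.11858 − 0.00656 = 0.112.

0.112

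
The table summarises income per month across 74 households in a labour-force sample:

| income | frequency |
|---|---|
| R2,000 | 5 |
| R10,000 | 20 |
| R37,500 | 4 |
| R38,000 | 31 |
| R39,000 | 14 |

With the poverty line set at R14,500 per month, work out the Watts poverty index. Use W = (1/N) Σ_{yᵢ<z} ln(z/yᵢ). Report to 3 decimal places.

Below the line: 5×R2,000, 20×R10,000 (q = 25 of N = 74).
ln(z/y) terms: ln(14500/2000) = 1.9810 (×5); ln(14500/10000) = 0.3716 (×20).
W = 17.336278 / 74 = 0.234.

0.234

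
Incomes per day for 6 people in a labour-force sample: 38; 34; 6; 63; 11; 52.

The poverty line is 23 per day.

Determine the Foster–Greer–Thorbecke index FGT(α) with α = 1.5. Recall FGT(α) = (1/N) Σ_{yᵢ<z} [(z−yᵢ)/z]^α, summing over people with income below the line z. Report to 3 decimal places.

0.169

Poor units: 6, 11 (q = 2 of N = 6).
Shortfall ratios: (23−6)/23 = 0.7391; (23−11)/23 = 0.5217.
Raised to α = 1.5: 0.63545; 0.37686.
Sum = 1.012310; FGT(1.5) = 1.012310 / 6 = 0.169.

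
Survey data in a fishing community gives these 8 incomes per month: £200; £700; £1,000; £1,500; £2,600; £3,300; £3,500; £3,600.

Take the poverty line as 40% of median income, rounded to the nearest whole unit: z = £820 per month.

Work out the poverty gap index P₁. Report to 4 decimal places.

Below z: £200, £700 (q = 2 of N = 8).
Shortfall ratios: (820−200)/820 = 0.7561; (820−700)/820 = 0.1463.
Σ = 0.902439. Dividing by the full population N = 8 gives P₁ = 0.1128.

0.1128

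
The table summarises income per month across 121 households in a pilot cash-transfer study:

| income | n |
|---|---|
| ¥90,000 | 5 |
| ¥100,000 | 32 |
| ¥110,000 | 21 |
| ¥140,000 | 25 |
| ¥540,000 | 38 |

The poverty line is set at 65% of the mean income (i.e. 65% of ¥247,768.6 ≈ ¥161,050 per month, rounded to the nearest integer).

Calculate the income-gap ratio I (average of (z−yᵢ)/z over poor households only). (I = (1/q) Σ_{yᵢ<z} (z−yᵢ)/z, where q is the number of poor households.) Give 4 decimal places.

Below the line: 5×¥90,000, 32×¥100,000, 21×¥110,000, 25×¥140,000 (q = 83 of N = 121).
Shortfall ratios (z−y)/z: 0.4412 (×5), 0.3791 (×32), 0.3170 (×21), 0.1307 (×25); sum = 24.260478.
I averages over the q = 83 poor units only: 24.260478 / 83 = 0.2923.

0.2923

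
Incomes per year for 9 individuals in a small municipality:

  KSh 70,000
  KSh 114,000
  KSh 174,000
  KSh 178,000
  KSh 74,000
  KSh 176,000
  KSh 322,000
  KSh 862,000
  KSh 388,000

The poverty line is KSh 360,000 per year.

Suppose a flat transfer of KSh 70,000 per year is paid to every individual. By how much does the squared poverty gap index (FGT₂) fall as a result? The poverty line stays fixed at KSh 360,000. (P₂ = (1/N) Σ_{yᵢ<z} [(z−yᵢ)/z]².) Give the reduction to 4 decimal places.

Before: below the line — KSh 70,000, KSh 74,000, KSh 114,000, KSh 174,000, KSh 176,000, KSh 178,000, KSh 322,000; squared poverty gap index (FGT₂) = 0.282435.
After the KSh 70,000 transfer: below the line — KSh 140,000, KSh 144,000, KSh 184,000, KSh 244,000, KSh 246,000, KSh 248,000; squared poverty gap index (FGT₂) = 0.141485.
Reduction = 0.282435 − 0.141485 = 0.1409.

0.1409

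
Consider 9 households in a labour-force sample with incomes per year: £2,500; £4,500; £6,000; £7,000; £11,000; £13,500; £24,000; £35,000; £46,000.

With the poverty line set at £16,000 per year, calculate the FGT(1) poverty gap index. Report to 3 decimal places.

0.358

Below z: £2,500, £4,500, £6,000, £7,000, £11,000, £13,500 (q = 6 of N = 9).
Normalized shortfalls: (16000−2500)/16000 = 0.8438; (16000−4500)/16000 = 0.7188; (16000−6000)/16000 = 0.6250; (16000−7000)/16000 = 0.5625; (16000−11000)/16000 = 0.3125; (16000−13500)/16000 = 0.1562.
Σ = 3.218750. Dividing by the full population N = 9 gives P₁ = 0.358.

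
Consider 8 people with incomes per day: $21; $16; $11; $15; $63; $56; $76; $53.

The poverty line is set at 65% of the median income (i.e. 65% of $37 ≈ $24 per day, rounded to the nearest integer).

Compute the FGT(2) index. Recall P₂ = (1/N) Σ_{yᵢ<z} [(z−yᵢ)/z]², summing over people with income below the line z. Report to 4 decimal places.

0.0701

Below z: $11, $15, $16, $21 (q = 4 of N = 8).
Shortfall ratios: (24−11)/24 = 0.5417; (24−15)/24 = 0.3750; (24−16)/24 = 0.3333; (24−21)/24 = 0.1250.
Squared: 0.2934; 0.1406; 0.1111; 0.0156.
Sum = 0.560764; P₂ = 0.560764 / 8 = 0.0701.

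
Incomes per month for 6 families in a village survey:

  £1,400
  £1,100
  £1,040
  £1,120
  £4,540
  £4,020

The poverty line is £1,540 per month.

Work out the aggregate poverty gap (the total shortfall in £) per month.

Poor units: £1,040, £1,100, £1,120, £1,400 (q = 4 of N = 6).
Individual gaps: 1540−1040 = 500; 1540−1100 = 440; 1540−1120 = 420; 1540−1400 = 140.
Aggregate gap = £1,500.

£1,500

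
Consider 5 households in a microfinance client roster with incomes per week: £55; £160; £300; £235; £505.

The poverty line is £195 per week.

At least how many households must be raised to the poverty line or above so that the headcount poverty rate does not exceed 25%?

1

2 of the 5 households are poor, so H = 2/5 = 0.400.
A headcount ratio of at most 25% allows at most ⌊0.25 × 5⌋ = 1 poor households.
So at least 2 − 1 = 1 must be lifted.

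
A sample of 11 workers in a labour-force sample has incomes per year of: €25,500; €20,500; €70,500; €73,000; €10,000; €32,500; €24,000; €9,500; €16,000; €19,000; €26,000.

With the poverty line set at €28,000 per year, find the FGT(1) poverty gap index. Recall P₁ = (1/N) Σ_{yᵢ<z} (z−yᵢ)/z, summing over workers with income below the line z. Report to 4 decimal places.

Poor units: €9,500, €10,000, €16,000, €19,000, €20,500, €24,000, €25,500, €26,000 (q = 8 of N = 11).
Relative gaps: (28000−9500)/28000 = 0.6607; (28000−10000)/28000 = 0.6429; (28000−16000)/28000 = 0.4286; (28000−19000)/28000 = 0.3214; (28000−20500)/28000 = 0.2679; (28000−24000)/28000 = 0.1429; (28000−25500)/28000 = 0.0893; (28000−26000)/28000 = 0.0714.
Sum of shortfalls = 2.625000; P₁ averages over all N: 2.625000 / 11 = 0.2386.

0.2386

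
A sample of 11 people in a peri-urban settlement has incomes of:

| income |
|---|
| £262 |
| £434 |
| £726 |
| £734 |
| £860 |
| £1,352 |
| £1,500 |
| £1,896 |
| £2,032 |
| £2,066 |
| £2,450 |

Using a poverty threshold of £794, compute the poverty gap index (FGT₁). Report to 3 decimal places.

0.117

Incomes under z: £262, £434, £726, £734 (q = 4 of N = 11).
Shortfall ratios: (794−262)/794 = 0.6700; (794−434)/794 = 0.4534; (794−726)/794 = 0.0856; (794−734)/794 = 0.0756.
Sum of shortfalls = 1.284635; P₁ averages over all N: 1.284635 / 11 = 0.117.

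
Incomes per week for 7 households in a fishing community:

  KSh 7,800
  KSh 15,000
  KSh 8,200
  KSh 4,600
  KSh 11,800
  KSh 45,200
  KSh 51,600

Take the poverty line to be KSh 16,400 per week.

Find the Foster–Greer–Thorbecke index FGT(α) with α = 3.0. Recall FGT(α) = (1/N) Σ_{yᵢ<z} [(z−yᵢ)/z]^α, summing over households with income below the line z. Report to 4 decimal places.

0.0949

Poor units: KSh 4,600, KSh 7,800, KSh 8,200, KSh 11,800, KSh 15,000 (q = 5 of N = 7).
Gap ratios (z−y)/z: (16400−4600)/16400 = 0.7195; (16400−7800)/16400 = 0.5244; (16400−8200)/16400 = 0.5000; (16400−11800)/16400 = 0.2805; (16400−15000)/16400 = 0.0854.
Raised to α = 3.0: 0.37249; 0.14420; 0.12500; 0.02207; 0.00062.
Sum = 0.664378; FGT(3.0) = 0.664378 / 7 = 0.0949.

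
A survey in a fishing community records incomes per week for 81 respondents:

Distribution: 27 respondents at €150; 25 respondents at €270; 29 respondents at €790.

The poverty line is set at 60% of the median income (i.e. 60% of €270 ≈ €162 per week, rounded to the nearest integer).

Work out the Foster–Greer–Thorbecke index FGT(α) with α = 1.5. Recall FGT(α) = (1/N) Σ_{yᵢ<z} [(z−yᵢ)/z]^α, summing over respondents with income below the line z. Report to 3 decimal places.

0.007

Below the line: 27×€150 (q = 27 of N = 81).
Gap ratios (z−y)/z: (162−150)/162 = 0.0741 (×27).
Raised to α = 1.5: 0.02016 (×27).
Sum = 0.544331; FGT(1.5) = 0.544331 / 81 = 0.007.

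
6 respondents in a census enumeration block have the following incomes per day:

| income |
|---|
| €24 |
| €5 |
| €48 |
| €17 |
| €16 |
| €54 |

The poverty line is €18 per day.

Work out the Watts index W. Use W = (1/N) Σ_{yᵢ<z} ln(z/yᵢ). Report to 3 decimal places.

0.243

Below the line: €5, €16, €17 (q = 3 of N = 6).
ln(z/y) terms: ln(18/5) = 1.2809; ln(18/16) = 0.1178; ln(18/17) = 0.0572.
W = 1.455875 / 6 = 0.243.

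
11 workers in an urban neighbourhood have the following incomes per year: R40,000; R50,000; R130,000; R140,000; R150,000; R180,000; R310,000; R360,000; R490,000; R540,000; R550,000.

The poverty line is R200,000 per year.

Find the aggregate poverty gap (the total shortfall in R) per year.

R510,000

Below z: R40,000, R50,000, R130,000, R140,000, R150,000, R180,000 (q = 6 of N = 11).
Individual gaps: 200000−40000 = 160000; 200000−50000 = 150000; 200000−130000 = 70000; 200000−140000 = 60000; 200000−150000 = 50000; 200000−180000 = 20000.
Aggregate gap = R510,000.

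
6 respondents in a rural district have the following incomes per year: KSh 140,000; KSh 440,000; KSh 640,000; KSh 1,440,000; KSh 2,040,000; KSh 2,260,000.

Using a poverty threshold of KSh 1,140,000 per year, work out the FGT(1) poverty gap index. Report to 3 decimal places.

Below the line: KSh 140,000, KSh 440,000, KSh 640,000 (q = 3 of N = 6).
Normalized shortfalls: (1140000−140000)/1140000 = 0.8772; (1140000−440000)/1140000 = 0.6140; (1140000−640000)/1140000 = 0.4386.
Sum of shortfalls = 1.929825; P₁ averages over all N: 1.929825 / 6 = 0.322.

0.322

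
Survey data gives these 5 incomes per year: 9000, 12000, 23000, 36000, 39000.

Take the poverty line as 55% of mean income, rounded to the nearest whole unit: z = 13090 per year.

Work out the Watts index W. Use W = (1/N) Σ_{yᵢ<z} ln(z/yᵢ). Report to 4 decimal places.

Poor units: 9000, 12000 (q = 2 of N = 5).
Log shortfalls: ln(13090/9000) = 0.3746; ln(13090/12000) = 0.0869.
W = 0.461566 / 5 = 0.0923.

0.0923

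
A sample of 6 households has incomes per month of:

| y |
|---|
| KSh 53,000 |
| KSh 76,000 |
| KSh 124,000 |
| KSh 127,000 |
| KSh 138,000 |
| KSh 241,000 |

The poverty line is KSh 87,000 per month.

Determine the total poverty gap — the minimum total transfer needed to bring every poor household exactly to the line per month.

KSh 45,000

Below z: KSh 53,000, KSh 76,000 (q = 2 of N = 6).
Individual gaps: 87000−53000 = 34000; 87000−76000 = 11000.
Aggregate gap = KSh 45,000.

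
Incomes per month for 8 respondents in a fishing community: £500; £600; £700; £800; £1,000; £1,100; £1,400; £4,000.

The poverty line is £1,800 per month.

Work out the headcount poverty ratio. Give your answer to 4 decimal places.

0.8750

7 of the 8 respondents have income below £1,800.
H = 7/8 = 0.8750.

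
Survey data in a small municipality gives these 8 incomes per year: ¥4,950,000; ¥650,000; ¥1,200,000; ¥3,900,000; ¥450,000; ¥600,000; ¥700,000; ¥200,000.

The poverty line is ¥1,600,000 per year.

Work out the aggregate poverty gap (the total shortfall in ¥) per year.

¥5,800,000

Below the line: ¥200,000, ¥450,000, ¥600,000, ¥650,000, ¥700,000, ¥1,200,000 (q = 6 of N = 8).
Individual gaps: 1600000−200000 = 1400000; 1600000−450000 = 1150000; 1600000−600000 = 1000000; 1600000−650000 = 950000; 1600000−700000 = 900000; 1600000−1200000 = 400000.
Aggregate gap = ¥5,800,000.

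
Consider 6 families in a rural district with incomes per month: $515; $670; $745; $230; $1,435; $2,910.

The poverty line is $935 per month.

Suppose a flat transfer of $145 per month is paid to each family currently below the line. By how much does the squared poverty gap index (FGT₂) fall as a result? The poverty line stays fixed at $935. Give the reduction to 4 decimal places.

0.0713

Before: below the line — $230, $515, $670, $745; squared poverty gap index (FGT₂) = 0.148655.
After the $145 transfer: below the line — $375, $660, $815, $890; squared poverty gap index (FGT₂) = 0.077335.
Reduction = 0.148655 − 0.077335 = 0.0713.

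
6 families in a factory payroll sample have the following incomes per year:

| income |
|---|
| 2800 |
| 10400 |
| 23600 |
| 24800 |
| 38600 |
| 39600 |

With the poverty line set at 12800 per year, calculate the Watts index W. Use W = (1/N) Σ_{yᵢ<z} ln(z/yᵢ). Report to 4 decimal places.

Below the line: 2800, 10400 (q = 2 of N = 6).
Log shortfalls: ln(12800/2800) = 1.5198; ln(12800/10400) = 0.2076.
W = 1.727465 / 6 = 0.2879.

0.2879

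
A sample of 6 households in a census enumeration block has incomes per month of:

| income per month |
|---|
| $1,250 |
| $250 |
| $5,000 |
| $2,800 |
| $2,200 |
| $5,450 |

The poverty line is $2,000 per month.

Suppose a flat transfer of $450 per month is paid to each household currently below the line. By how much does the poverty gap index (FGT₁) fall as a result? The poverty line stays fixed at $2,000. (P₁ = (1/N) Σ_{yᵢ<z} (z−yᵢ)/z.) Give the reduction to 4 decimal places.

0.0750

Before: below the line — $250, $1,250; poverty gap index (FGT₁) = 0.208333.
After the $450 transfer: below the line — $700, $1,700; poverty gap index (FGT₁) = 0.133333.
Reduction = 0.208333 − 0.133333 = 0.0750.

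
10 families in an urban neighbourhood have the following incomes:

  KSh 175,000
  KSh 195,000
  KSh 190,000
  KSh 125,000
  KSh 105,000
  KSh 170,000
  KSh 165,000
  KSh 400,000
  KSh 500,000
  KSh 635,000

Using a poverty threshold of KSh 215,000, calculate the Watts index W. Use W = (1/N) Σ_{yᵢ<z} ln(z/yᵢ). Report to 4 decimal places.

Below z: KSh 105,000, KSh 125,000, KSh 165,000, KSh 170,000, KSh 175,000, KSh 190,000, KSh 195,000 (q = 7 of N = 10).
Log gaps: ln(215000/105000) = 0.7167; ln(215000/125000) = 0.5423; ln(215000/165000) = 0.2647; ln(215000/170000) = 0.2348; ln(215000/175000) = 0.2059; ln(215000/190000) = 0.1236; ln(215000/195000) = 0.0976.
W = 2.185639 / 10 = 0.2186.

0.2186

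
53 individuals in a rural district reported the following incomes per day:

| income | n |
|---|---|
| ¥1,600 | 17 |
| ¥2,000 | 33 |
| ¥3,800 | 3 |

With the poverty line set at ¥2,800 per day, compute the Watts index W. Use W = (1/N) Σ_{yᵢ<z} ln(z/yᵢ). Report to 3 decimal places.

0.389

Below z: 17×¥1,600, 33×¥2,000 (q = 50 of N = 53).
ln(z/y) terms: ln(2800/1600) = 0.5596 (×17); ln(2800/2000) = 0.3365 (×33).
W = 20.617052 / 53 = 0.389.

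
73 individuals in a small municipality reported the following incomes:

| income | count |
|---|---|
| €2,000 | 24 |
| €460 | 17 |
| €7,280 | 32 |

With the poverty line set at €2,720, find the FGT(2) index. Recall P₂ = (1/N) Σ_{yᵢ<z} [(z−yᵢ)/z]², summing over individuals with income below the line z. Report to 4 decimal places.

0.1838

Below z: 17×€460, 24×€2,000 (q = 41 of N = 73).
Normalized shortfalls: (2720−460)/2720 = 0.8309 (×17); (2720−2000)/2720 = 0.2647 (×24).
Squared: 0.6904 (×17); 0.0701 (×24).
Sum = 13.417874; P₂ = 13.417874 / 73 = 0.1838.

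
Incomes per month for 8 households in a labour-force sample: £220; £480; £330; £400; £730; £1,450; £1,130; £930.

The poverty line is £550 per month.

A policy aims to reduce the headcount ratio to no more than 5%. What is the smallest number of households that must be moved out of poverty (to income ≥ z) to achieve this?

4 of the 8 households are poor, so H = 4/8 = 0.500.
A headcount ratio of at most 5% allows at most ⌊0.05 × 8⌋ = 0 poor households.
So at least 4 − 0 = 4 must be lifted.

4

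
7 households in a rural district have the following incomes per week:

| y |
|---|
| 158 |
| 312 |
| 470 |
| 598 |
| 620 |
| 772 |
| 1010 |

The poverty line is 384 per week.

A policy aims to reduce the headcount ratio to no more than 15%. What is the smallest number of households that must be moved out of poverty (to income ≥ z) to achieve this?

2 of the 7 households are poor, so H = 2/7 = 0.286.
A headcount ratio of at most 15% allows at most ⌊0.15 × 7⌋ = 1 poor households.
So at least 2 − 1 = 1 must be lifted.

1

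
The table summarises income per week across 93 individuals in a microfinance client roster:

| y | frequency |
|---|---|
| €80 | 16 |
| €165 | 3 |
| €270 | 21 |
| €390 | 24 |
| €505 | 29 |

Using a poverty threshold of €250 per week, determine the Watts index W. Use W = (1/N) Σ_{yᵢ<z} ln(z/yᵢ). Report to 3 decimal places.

0.209

Poor units: 16×€80, 3×€165 (q = 19 of N = 93).
Log shortfalls: ln(250/80) = 1.1394 (×16); ln(250/165) = 0.4155 (×3).
W = 19.477495 / 93 = 0.209.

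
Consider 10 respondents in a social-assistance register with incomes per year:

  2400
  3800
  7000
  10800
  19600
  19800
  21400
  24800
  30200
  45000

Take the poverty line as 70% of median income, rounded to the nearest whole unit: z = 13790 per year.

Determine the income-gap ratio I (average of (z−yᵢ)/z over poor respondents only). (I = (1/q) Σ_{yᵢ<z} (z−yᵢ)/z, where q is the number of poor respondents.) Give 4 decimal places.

Poor units: 2400, 3800, 7000, 10800 (q = 4 of N = 10).
Shortfall ratios (z−y)/z: 0.8260, 0.7244, 0.4924, 0.2168; sum = 2.259608.
I averages over the q = 4 poor units only: 2.259608 / 4 = 0.5649.

0.5649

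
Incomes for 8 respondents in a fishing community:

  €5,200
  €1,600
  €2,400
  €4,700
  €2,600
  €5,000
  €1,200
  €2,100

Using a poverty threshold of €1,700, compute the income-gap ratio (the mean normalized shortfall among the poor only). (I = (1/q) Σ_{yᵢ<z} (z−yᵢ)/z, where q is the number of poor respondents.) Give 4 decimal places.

Incomes under z: €1,200, €1,600 (q = 2 of N = 8).
Relative gaps: 0.2941, 0.0588; sum = 0.352941.
I averages over the q = 2 poor units only: 0.352941 / 2 = 0.1765.

0.1765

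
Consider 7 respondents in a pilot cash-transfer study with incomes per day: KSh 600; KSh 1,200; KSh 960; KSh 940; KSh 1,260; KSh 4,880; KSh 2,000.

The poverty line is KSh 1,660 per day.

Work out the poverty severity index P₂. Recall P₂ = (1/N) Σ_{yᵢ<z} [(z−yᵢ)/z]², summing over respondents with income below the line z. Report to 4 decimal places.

0.1298

Incomes under z: KSh 600, KSh 940, KSh 960, KSh 1,200, KSh 1,260 (q = 5 of N = 7).
Gap ratios (z−y)/z: (1660−600)/1660 = 0.6386; (1660−940)/1660 = 0.4337; (1660−960)/1660 = 0.4217; (1660−1200)/1660 = 0.2771; (1660−1260)/1660 = 0.2410.
Squared: 0.4078; 0.1881; 0.1778; 0.0768; 0.0581.
Sum = 0.908550; P₂ = 0.908550 / 7 = 0.1298.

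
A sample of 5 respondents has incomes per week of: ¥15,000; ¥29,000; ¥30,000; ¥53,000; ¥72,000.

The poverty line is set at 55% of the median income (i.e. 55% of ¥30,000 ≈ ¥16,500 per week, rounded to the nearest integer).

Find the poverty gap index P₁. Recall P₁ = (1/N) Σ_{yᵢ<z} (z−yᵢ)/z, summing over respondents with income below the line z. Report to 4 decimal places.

Below z: ¥15,000 (q = 1 of N = 5).
Relative gaps: (16500−15000)/16500 = 0.0909.
Sum of shortfalls = 0.090909; P₁ averages over all N: 0.090909 / 5 = 0.0182.

0.0182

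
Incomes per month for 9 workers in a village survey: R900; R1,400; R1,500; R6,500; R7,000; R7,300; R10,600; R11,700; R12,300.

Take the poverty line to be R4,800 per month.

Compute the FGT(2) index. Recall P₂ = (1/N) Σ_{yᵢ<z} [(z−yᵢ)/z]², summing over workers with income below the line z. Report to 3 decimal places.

0.182

Poor units: R900, R1,400, R1,500 (q = 3 of N = 9).
Relative gaps: (4800−900)/4800 = 0.8125; (4800−1400)/4800 = 0.7083; (4800−1500)/4800 = 0.6875.
Squared: 0.6602; 0.5017; 0.4727.
Sum = 1.634549; P₂ = 1.634549 / 9 = 0.182.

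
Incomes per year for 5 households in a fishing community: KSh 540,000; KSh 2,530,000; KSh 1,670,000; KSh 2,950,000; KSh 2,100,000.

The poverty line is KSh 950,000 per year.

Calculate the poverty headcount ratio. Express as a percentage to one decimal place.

1 of the 5 households have income below KSh 950,000.
H = 1/5 = 20.0%.

20.0%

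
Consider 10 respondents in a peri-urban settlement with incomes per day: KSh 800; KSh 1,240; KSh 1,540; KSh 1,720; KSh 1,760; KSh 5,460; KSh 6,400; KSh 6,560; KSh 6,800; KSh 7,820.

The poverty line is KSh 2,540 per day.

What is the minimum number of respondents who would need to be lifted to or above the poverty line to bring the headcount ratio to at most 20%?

Currently q = 5 of N = 10 are below the line (H = 0.500).
A headcount ratio of at most 20% allows at most ⌊0.20 × 10⌋ = 2 poor respondents.
So at least 5 − 2 = 3 must be lifted.

3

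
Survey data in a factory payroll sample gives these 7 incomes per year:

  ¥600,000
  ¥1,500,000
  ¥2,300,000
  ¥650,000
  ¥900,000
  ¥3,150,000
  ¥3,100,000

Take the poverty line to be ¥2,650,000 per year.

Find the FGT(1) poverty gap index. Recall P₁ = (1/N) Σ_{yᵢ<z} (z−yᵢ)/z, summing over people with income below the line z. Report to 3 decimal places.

Poor units: ¥600,000, ¥650,000, ¥900,000, ¥1,500,000, ¥2,300,000 (q = 5 of N = 7).
Shortfall ratios: (2650000−600000)/2650000 = 0.7736; (2650000−650000)/2650000 = 0.7547; (2650000−900000)/2650000 = 0.6604; (2650000−1500000)/2650000 = 0.4340; (2650000−2300000)/2650000 = 0.1321.
Sum of shortfalls = 2.754717; P₁ averages over all N: 2.754717 / 7 = 0.394.

0.394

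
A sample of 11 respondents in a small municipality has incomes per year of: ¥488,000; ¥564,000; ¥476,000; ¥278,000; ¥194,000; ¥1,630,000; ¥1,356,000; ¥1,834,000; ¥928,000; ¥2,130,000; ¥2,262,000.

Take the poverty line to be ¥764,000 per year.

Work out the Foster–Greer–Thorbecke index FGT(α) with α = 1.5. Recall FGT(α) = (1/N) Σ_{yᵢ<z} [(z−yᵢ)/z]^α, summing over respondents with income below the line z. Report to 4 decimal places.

0.1577

Incomes under z: ¥194,000, ¥278,000, ¥476,000, ¥488,000, ¥564,000 (q = 5 of N = 11).
Relative gaps: (764000−194000)/764000 = 0.7461; (764000−278000)/764000 = 0.6361; (764000−476000)/764000 = 0.3770; (764000−488000)/764000 = 0.3613; (764000−564000)/764000 = 0.2618.
Raised to α = 1.5: 0.64442; 0.50736; 0.23145; 0.21713; 0.13394.
Sum = 1.734298; FGT(1.5) = 1.734298 / 11 = 0.1577.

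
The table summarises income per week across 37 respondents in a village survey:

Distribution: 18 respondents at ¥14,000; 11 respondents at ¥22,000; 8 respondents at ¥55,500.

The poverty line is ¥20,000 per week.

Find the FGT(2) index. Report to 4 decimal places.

0.0438

Below the line: 18×¥14,000 (q = 18 of N = 37).
Normalized shortfalls: (20000−14000)/20000 = 0.3000 (×18).
Squared: 0.0900 (×18).
Sum = 1.620000; P₂ = 1.620000 / 37 = 0.0438.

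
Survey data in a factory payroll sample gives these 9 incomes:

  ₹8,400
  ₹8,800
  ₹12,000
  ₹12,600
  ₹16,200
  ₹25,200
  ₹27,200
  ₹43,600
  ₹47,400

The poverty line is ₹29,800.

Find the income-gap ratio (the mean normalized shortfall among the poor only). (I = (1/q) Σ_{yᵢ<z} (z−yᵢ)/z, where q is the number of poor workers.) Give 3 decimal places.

0.471

Poor units: ₹8,400, ₹8,800, ₹12,000, ₹12,600, ₹16,200, ₹25,200, ₹27,200 (q = 7 of N = 9).
Shortfall ratios (z−y)/z: 0.7181, 0.7047, 0.5973, 0.5772, 0.4564, 0.1544, 0.0872; sum = 3.295302.
The income-gap ratio divides by q (the poor only): 3.295302 / 7 = 0.471.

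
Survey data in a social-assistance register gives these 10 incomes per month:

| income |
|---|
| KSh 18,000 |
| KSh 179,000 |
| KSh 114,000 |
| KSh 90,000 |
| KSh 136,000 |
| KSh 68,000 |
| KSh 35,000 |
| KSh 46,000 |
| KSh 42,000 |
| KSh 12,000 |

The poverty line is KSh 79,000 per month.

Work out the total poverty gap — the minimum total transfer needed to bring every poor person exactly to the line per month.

Poor units: KSh 12,000, KSh 18,000, KSh 35,000, KSh 42,000, KSh 46,000, KSh 68,000 (q = 6 of N = 10).
Individual gaps: 79000−12000 = 67000; 79000−18000 = 61000; 79000−35000 = 44000; 79000−42000 = 37000; 79000−46000 = 33000; 79000−68000 = 11000.
Aggregate gap = KSh 253,000.

KSh 253,000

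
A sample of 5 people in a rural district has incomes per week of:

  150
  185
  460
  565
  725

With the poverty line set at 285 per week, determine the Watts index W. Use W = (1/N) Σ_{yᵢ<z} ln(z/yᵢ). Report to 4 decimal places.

Below the line: 150, 185 (q = 2 of N = 5).
ln(z/y) terms: ln(285/150) = 0.6419; ln(285/185) = 0.4321.
W = 1.073987 / 5 = 0.2148.

0.2148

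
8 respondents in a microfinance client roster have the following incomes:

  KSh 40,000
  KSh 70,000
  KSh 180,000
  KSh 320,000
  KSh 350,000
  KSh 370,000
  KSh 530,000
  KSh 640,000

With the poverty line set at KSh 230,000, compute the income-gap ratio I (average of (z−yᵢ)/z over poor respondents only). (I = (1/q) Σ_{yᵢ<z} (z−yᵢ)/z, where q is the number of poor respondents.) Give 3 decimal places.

Below z: KSh 40,000, KSh 70,000, KSh 180,000 (q = 3 of N = 8).
Relative gaps: 0.8261, 0.6957, 0.2174; sum = 1.739130.
The income-gap ratio divides by q (the poor only): 1.739130 / 3 = 0.580.

0.580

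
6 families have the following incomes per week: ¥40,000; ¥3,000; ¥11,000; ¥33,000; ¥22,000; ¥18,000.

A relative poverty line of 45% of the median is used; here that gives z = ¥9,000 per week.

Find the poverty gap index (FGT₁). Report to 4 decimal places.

0.1111

Incomes under z: ¥3,000 (q = 1 of N = 6).
Shortfall ratios: (9000−3000)/9000 = 0.6667.
Σ = 0.666667. Dividing by the full population N = 6 gives P₁ = 0.1111.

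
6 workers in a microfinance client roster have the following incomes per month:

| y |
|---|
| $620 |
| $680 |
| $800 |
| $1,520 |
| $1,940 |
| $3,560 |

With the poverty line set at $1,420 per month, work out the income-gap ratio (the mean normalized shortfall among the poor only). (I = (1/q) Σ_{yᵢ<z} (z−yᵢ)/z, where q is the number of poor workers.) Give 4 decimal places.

0.5070

Below the line: $620, $680, $800 (q = 3 of N = 6).
Relative gaps: 0.5634, 0.5211, 0.4366; sum = 1.521127.
I averages over the q = 3 poor units only: 1.521127 / 3 = 0.5070.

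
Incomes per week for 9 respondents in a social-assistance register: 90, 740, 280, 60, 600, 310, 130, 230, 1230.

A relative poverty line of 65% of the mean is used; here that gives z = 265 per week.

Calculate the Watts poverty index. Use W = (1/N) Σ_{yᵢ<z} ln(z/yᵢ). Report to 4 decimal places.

Incomes under z: 60, 90, 130, 230 (q = 4 of N = 9).
Log shortfalls: ln(265/60) = 1.4854; ln(265/90) = 1.0799; ln(265/130) = 0.7122; ln(265/230) = 0.1417.
W = 3.419151 / 9 = 0.3799.

0.3799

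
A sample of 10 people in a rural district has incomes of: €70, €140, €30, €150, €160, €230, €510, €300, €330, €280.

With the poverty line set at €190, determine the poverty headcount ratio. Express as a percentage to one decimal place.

5 of the 10 people have income below €190.
H = 5/10 = 50.0%.

50.0%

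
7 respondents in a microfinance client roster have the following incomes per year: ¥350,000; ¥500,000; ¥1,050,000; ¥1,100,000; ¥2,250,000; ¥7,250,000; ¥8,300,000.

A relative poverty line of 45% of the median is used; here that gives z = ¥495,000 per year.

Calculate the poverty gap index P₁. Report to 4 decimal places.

Below the line: ¥350,000 (q = 1 of N = 7).
Relative gaps: (495000−350000)/495000 = 0.2929.
Σ = 0.292929. Dividing by the full population N = 7 gives P₁ = 0.0418.

0.0418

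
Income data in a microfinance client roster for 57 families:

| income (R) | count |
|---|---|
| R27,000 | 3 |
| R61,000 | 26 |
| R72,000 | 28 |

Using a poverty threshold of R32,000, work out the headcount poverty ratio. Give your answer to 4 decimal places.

0.0526

3 of the 57 families have income below R32,000.
H = 3/57 = 0.0526.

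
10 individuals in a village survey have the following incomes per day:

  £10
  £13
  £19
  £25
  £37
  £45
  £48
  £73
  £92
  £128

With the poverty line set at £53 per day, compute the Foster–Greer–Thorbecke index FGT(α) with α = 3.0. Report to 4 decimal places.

0.1407

Poor units: £10, £13, £19, £25, £37, £45, £48 (q = 7 of N = 10).
Gap ratios (z−y)/z: (53−10)/53 = 0.8113; (53−13)/53 = 0.7547; (53−19)/53 = 0.6415; (53−25)/53 = 0.5283; (53−37)/53 = 0.3019; (53−45)/53 = 0.1509; (53−48)/53 = 0.0943.
Raised to α = 3.0: 0.53404; 0.42989; 0.26400; 0.14745; 0.02751; 0.00344; 0.00084.
Sum = 1.407175; FGT(3.0) = 1.407175 / 10 = 0.1407.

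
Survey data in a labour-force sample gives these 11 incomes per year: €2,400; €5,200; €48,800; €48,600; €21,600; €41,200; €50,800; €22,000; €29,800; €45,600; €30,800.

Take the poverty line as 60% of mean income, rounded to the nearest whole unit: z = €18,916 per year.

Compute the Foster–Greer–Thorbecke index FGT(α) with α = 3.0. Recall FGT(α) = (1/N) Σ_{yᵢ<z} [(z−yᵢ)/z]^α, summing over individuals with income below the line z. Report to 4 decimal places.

0.0952

Below the line: €2,400, €5,200 (q = 2 of N = 11).
Shortfall ratios: (18916−2400)/18916 = 0.8731; (18916−5200)/18916 = 0.7251.
Raised to α = 3.0: 0.66562; 0.38124.
Sum = 1.046857; FGT(3.0) = 1.046857 / 11 = 0.0952.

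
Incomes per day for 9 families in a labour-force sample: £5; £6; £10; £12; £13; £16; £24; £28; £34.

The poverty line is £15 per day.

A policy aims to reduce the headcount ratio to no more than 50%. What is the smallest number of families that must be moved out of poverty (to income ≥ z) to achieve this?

1

Currently q = 5 of N = 9 are below the line (H = 0.556).
A headcount ratio of at most 50% allows at most ⌊0.50 × 9⌋ = 4 poor families.
So at least 5 − 4 = 1 must be lifted.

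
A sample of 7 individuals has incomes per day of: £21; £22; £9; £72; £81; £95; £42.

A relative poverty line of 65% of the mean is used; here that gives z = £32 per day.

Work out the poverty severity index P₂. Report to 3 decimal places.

0.105

Below z: £9, £21, £22 (q = 3 of N = 7).
Relative gaps: (32−9)/32 = 0.7188; (32−21)/32 = 0.3438; (32−22)/32 = 0.3125.
Squared: 0.5166; 0.1182; 0.0977.
Sum = 0.732422; P₂ = 0.732422 / 7 = 0.105.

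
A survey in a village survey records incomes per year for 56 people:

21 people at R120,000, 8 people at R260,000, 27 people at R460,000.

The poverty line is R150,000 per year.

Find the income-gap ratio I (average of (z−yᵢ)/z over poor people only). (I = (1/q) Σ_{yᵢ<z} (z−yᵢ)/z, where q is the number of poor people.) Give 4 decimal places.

0.2000

Incomes under z: 21×R120,000 (q = 21 of N = 56).
Relative gaps: 0.2000 (×21); sum = 4.200000.
I averages over the q = 21 poor units only: 4.200000 / 21 = 0.2000.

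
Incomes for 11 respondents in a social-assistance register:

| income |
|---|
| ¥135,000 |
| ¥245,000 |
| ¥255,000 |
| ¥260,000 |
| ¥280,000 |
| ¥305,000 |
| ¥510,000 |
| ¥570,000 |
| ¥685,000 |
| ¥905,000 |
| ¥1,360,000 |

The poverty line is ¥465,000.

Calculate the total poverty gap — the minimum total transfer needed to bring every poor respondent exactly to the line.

Poor units: ¥135,000, ¥245,000, ¥255,000, ¥260,000, ¥280,000, ¥305,000 (q = 6 of N = 11).
Individual gaps: 465000−135000 = 330000; 465000−245000 = 220000; 465000−255000 = 210000; 465000−260000 = 205000; 465000−280000 = 185000; 465000−305000 = 160000.
Aggregate gap = ¥1,310,000.

¥1,310,000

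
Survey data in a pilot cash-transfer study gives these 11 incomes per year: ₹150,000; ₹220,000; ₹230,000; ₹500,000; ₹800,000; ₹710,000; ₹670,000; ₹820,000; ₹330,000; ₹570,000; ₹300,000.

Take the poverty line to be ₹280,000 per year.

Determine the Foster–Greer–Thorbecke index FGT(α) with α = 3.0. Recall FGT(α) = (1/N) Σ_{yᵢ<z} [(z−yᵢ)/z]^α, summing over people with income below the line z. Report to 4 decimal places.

Incomes under z: ₹150,000, ₹220,000, ₹230,000 (q = 3 of N = 11).
Shortfall ratios: (280000−150000)/280000 = 0.4643; (280000−220000)/280000 = 0.2143; (280000−230000)/280000 = 0.1786.
Raised to α = 3.0: 0.10008; 0.00984; 0.00569.
Sum = 0.115616; FGT(3.0) = 0.115616 / 11 = 0.0105.

0.0105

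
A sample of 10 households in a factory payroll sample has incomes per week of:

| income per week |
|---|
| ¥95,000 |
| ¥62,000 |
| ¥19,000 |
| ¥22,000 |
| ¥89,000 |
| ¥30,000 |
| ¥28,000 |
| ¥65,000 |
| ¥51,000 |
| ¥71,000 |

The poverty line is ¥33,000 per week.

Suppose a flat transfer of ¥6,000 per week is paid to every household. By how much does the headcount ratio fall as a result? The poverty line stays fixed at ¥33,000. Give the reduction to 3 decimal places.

Before: below the line — ¥19,000, ¥22,000, ¥28,000, ¥30,000; headcount ratio = 0.40000.
After the ¥6,000 transfer: below the line — ¥25,000, ¥28,000; headcount ratio = 0.20000.
Reduction = 0.40000 − 0.20000 = 0.200.

0.200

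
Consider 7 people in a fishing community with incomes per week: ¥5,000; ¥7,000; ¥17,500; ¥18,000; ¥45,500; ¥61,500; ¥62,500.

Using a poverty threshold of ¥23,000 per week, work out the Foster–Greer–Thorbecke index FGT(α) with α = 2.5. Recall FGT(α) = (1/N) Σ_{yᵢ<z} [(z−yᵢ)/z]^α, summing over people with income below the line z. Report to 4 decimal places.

Poor units: ¥5,000, ¥7,000, ¥17,500, ¥18,000 (q = 4 of N = 7).
Normalized shortfalls: (23000−5000)/23000 = 0.7826; (23000−7000)/23000 = 0.6957; (23000−17500)/23000 = 0.2391; (23000−18000)/23000 = 0.2174.
Raised to α = 2.5: 0.54183; 0.40363; 0.02796; 0.02203.
Sum = 0.995453; FGT(2.5) = 0.995453 / 7 = 0.1422.

0.1422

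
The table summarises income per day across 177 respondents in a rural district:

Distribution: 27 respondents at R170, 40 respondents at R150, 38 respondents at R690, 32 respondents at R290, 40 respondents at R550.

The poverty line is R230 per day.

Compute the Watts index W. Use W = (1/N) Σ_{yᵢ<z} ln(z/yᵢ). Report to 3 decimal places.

0.143

Poor units: 40×R150, 27×R170 (q = 67 of N = 177).
ln(z/y) terms: ln(230/150) = 0.4274 (×40); ln(230/170) = 0.3023 (×27).
W = 25.259344 / 177 = 0.143.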